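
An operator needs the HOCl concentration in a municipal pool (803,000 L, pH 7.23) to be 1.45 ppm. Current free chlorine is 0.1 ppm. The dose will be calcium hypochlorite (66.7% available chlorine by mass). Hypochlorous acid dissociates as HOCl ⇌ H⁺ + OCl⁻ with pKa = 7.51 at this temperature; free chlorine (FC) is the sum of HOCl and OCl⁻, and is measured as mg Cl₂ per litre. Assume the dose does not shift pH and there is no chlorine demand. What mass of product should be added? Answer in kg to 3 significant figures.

2.54 kg

[OCl⁻]/[HOCl] = 10^(pH − pKa) = 10^(7.23 − 7.51) = 0.5248; fraction as HOCl = 1/(1 + 0.5248) = 0.6558.
Free chlorine required for 1.45 ppm HOCl: 1.45 / 0.6558 = 2.211 ppm.
FC to add: 2.211 − 0.1 = 2.111 mg/L as Cl₂.
Cl₂ equivalent: 2.111 mg/L × 803,000 L = 1695 g.
Product at 66.7% available Cl: 1695 / 0.667 = 2541 g.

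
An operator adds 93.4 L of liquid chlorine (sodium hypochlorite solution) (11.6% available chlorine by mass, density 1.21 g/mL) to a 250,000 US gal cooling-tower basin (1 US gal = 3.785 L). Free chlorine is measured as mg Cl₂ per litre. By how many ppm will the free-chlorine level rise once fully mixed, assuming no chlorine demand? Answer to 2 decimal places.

Volume: 250,000 US gal × 3.785 L/gal = 946,250 L.
Mass of solution: 93.4 L × 1000 mL/L × 1.21 g/mL = 113,000 g.
Available chlorine delivered: 113,000 g × 0.116 = 13,110 g as Cl₂.
Concentration rise: 13,110 g / 946,250 L = 13.85 mg/L = 13.85 ppm.

13.85 ppm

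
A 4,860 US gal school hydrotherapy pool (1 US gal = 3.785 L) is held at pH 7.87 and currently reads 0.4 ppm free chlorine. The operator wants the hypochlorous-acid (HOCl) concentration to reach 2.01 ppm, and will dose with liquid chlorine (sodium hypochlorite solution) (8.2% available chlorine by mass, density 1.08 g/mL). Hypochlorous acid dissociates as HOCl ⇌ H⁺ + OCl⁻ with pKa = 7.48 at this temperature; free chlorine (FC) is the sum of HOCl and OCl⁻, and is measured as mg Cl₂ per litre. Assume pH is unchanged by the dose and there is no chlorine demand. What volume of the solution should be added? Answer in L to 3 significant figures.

1.36 L

Volume: 4,860 US gal × 3.785 L/gal = 18,395 L.
[OCl⁻]/[HOCl] = 10^(pH − pKa) = 10^(7.87 − 7.48) = 2.455; fraction as HOCl = 1/(1 + 2.455) = 0.2895.
Free chlorine required for 2.01 ppm HOCl: 2.01 / 0.2895 = 6.944 ppm.
FC to add: 6.944 − 0.4 = 6.544 mg/L as Cl₂.
Cl₂ equivalent: 6.544 mg/L × 18,395 L = 120.4 g.
Product at 8.2% available Cl: 120.4 / 0.082 = 1468 g.
Volume: 1468 g ÷ 1.08 g/mL = 1359 mL.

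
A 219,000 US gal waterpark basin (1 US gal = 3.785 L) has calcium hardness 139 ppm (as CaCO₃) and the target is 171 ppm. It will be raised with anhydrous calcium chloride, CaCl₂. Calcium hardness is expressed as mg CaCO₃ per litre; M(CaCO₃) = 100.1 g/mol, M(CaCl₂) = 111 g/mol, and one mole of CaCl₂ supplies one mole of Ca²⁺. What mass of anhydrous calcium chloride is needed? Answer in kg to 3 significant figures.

29.4 kg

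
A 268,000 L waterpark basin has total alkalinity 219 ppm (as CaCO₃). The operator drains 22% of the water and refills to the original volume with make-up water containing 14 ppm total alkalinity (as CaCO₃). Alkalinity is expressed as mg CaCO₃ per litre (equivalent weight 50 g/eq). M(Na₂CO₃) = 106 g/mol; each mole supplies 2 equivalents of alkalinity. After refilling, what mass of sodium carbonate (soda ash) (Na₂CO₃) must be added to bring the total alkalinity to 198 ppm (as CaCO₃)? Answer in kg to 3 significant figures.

6.85 kg

After draining 22% and refilling: 219 × 0.78 + 14 × 0.22 = 173.9 ppm.
Deficit to target: 198 − 173.9 = 24.1 mg/L.
As CaCO₃: 24.1 mg/L × 268,000 L = 6459 g; ÷ 50 g/eq ÷ 2 = 64.59 mol Na₂CO₃.
Mass: 64.59 × 106 = 6846 g.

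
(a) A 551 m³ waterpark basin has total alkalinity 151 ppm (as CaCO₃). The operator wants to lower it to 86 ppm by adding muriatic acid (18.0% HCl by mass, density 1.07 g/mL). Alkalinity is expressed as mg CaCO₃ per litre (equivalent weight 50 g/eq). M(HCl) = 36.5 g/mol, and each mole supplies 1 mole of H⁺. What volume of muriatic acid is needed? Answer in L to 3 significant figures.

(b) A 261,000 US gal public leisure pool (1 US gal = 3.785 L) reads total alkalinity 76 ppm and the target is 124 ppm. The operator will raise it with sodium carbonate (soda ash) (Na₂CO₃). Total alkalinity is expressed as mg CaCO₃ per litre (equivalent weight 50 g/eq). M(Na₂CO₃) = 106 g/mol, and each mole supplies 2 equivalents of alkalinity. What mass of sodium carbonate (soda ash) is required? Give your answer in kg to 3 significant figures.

(a) Volume: 551 m³ = 551,000 L.
(a) Alkalinity to neutralize: (151 − 86) = 65 mg/L as CaCO₃ × 551,000 L = 35,820 g as CaCO₃.
(a) Equivalents of H⁺ required: 35,820 ÷ 50 g/eq = 716.3 eq = 716.3 mol HCl.
(a) Mass of HCl: 716.3 × 36.5 = 26,140 g.
(a) Mass of 18.0% solution: 26,140 / 0.18 = 145,200 g.
(a) Volume: 145,200 g ÷ 1.07 g/mL = 135,700 mL.

(b) Volume: 261,000 US gal × 3.785 L/gal = 987,885 L.
(b) Alkalinity to add: (124 − 76) = 48 mg/L as CaCO₃ × 987,885 L = 47,420 g as CaCO₃.
(b) Equivalents: 47,420 g ÷ 50 g/eq = 948.4 eq.
(b) Each mole of Na₂CO₃ supplies 2 eq, so 948.4 / 2 = 474.2 mol.
(b) Mass: 474.2 mol × 106 g/mol = 50,260 g.

(a) 136 L; (b) 50.3 kg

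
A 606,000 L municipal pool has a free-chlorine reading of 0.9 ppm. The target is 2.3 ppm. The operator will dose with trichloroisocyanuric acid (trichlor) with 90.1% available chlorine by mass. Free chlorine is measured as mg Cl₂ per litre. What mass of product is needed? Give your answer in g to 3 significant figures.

Chlorine deficit: 2.3 − 0.9 = 1.4 ppm = 1.4 mg/L as Cl₂.
Cl₂ equivalent needed: 1.4 mg/L × 606,000 L = 848,400 mg = 848.4 g.
Product at 90.1% available chlorine: 848.4 / 0.901 = 941.6 g.

942 g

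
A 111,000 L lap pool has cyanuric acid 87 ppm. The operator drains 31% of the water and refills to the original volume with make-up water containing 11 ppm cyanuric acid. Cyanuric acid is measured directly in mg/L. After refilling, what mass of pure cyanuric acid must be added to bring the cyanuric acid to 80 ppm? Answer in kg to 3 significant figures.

1.84 kg

After draining 31% and refilling: 87 × 0.69 + 11 × 0.31 = 63.44 ppm.
Deficit to target: 80 − 63.44 = 16.56 mg/L.
Mass: 16.56 mg/L × 111,000 L = 1838 g cyanuric acid.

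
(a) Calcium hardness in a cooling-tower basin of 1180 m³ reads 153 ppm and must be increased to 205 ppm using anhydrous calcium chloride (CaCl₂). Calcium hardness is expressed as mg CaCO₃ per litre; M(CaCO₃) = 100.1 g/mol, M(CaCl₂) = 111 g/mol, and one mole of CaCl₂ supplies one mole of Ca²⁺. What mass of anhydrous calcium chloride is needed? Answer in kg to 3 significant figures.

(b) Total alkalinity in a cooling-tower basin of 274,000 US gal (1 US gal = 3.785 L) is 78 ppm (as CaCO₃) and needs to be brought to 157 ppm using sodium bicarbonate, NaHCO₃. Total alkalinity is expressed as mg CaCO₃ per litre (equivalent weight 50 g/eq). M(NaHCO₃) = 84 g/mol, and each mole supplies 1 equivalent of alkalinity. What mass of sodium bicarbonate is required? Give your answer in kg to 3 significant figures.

(a) 68.0 kg; (b) 138 kg

(a) Volume: 1180 m³ = 1,180,000 L.
(a) Hardness to add: (205 − 153) = 52 mg/L as CaCO₃ × 1,180,000 L = 61,360 g as CaCO₃.
(a) Moles of Ca²⁺ (1 mol Ca²⁺ ≡ 1 mol CaCO₃): 61,360 / 100.1 g/mol = 613 mol.
(a) Mass of CaCl₂: 613 × 111 = 68,040 g.

(b) Volume: 274,000 US gal × 3.785 L/gal = 1,037,090 L.
(b) Alkalinity to add: (157 − 78) = 79 mg/L as CaCO₃ × 1,037,090 L = 81,930 g as CaCO₃.
(b) Equivalents: 81,930 g ÷ 50 g/eq = 1639 eq.
(b) NaHCO₃ supplies 1 eq per mole → 1639 mol.
(b) Mass: 1639 mol × 84 g/mol = 137,600 g.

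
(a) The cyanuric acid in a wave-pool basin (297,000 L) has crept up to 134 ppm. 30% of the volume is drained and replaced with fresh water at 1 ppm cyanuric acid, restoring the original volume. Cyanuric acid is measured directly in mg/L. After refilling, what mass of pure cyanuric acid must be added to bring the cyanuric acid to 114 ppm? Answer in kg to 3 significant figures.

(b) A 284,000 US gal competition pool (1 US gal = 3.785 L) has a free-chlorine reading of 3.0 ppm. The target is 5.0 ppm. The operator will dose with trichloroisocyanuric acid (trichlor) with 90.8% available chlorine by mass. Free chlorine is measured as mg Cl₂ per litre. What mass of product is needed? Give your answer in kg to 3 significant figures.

(a) After draining 30% and refilling: 134 × 0.70 + 1 × 0.30 = 94.1 ppm.
(a) Deficit to target: 114 − 94.1 = 19.9 mg/L.
(a) Mass: 19.9 mg/L × 297,000 L = 5910 g cyanuric acid.

(b) Volume: 284,000 US gal × 3.785 L/gal = 1,074,940 L.
(b) Chlorine deficit: 5.0 − 3.0 = 2 ppm = 2 mg/L as Cl₂.
(b) Cl₂ equivalent needed: 2 mg/L × 1,074,940 L = 2,150,000 mg = 2150 g.
(b) Product at 90.8% available chlorine: 2150 / 0.908 = 2368 g.

(a) 5.91 kg; (b) 2.37 kg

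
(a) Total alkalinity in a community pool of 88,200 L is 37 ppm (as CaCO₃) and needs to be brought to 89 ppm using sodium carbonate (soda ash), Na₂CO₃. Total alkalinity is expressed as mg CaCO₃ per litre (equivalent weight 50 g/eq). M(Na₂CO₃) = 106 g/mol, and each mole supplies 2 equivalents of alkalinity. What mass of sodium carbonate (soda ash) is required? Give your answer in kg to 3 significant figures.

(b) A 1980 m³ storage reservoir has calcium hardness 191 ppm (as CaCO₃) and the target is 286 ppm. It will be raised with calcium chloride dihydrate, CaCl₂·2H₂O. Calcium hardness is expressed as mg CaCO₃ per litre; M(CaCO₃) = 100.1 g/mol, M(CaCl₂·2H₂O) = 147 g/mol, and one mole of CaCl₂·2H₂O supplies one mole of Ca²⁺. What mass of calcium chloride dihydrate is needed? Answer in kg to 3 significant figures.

(a) Alkalinity to add: (89 − 37) = 52 mg/L as CaCO₃ × 88,200 L = 4586 g as CaCO₃.
(a) Equivalents: 4586 g ÷ 50 g/eq = 91.73 eq.
(a) Each mole of Na₂CO₃ supplies 2 eq, so 91.73 / 2 = 45.86 mol.
(a) Mass: 45.86 mol × 106 g/mol = 4862 g.

(b) Volume: 1980 m³ = 1,980,000 L.
(b) Hardness to add: (286 − 191) = 95 mg/L as CaCO₃ × 1,980,000 L = 188,100 g as CaCO₃.
(b) Moles of Ca²⁺ (1 mol Ca²⁺ ≡ 1 mol CaCO₃): 188,100 / 100.1 g/mol = 1879 mol.
(b) Mass of CaCl₂·2H₂O: 1879 × 147 = 276,200 g.

(a) 4.86 kg; (b) 276 kg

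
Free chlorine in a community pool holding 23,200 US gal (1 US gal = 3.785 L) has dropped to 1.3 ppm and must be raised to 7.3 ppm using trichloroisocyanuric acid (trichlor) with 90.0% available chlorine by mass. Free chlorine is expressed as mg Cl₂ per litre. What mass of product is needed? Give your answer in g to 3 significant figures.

585 g

Volume: 23,200 US gal × 3.785 L/gal = 87,812 L.
Chlorine deficit: 7.3 − 1.3 = 6 ppm = 6 mg/L as Cl₂.
Cl₂ equivalent needed: 6 mg/L × 87,812 L = 526,900 mg = 526.9 g.
Product at 90.0% available chlorine: 526.9 / 0.9 = 585.4 g.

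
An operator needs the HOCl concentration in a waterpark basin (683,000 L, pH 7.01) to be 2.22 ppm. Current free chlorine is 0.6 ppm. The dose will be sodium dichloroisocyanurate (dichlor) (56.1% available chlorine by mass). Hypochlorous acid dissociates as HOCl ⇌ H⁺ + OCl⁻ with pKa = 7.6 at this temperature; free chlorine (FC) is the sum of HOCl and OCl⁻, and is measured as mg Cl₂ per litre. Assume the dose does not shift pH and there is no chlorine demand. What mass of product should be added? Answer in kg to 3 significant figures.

2.67 kg

[OCl⁻]/[HOCl] = 10^(pH − pKa) = 10^(7.01 − 7.6) = 0.257; fraction as HOCl = 1/(1 + 0.257) = 0.7955.
Free chlorine required for 2.22 ppm HOCl: 2.22 / 0.7955 = 2.791 ppm.
FC to add: 2.791 − 0.6 = 2.191 mg/L as Cl₂.
Cl₂ equivalent: 2.191 mg/L × 683,000 L = 1496 g.
Product at 56.1% available Cl: 1496 / 0.561 = 2667 g.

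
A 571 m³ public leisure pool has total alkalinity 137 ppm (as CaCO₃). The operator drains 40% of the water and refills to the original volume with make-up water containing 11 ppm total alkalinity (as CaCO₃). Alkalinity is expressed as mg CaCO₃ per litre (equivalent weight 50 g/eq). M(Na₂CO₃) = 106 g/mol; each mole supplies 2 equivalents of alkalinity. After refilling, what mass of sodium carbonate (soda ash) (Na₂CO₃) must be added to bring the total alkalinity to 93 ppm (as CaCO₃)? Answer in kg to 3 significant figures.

Volume: 571 m³ = 571,000 L.
After draining 40% and refilling: 137 × 0.60 + 11 × 0.40 = 86.6 ppm.
Deficit to target: 93 − 86.6 = 6.4 mg/L.
As CaCO₃: 6.4 mg/L × 571,000 L = 3654 g; ÷ 50 g/eq ÷ 2 = 36.54 mol Na₂CO₃.
Mass: 36.54 × 106 = 3874 g.

3.87 kg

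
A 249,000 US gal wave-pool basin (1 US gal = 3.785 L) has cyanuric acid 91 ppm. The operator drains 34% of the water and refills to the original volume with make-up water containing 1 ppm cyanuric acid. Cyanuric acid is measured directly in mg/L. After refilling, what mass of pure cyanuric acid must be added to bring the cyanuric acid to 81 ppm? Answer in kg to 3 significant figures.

Volume: 249,000 US gal × 3.785 L/gal = 942,465 L.
After draining 34% and refilling: 91 × 0.66 + 1 × 0.34 = 60.4 ppm.
Deficit to target: 81 − 60.4 = 20.6 mg/L.
Mass: 20.6 mg/L × 942,465 L = 19,410 g cyanuric acid.

19.4 kg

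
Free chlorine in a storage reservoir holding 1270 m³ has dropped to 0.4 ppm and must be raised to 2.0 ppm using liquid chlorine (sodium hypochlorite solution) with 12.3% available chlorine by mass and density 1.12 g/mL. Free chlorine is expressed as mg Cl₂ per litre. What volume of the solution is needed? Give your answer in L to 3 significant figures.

Volume: 1270 m³ = 1,270,000 L.
Chlorine deficit: 2.0 − 0.4 = 1.6 ppm = 1.6 mg/L as Cl₂.
Cl₂ equivalent needed: 1.6 mg/L × 1,270,000 L = 2,032,000 mg = 2032 g.
Product at 12.3% available chlorine: 2032 / 0.123 = 16,520 g.
Volume at density 1.12 g/mL: 16,520 g ÷ 1.12 g/mL = 14,750 mL.

14.8 L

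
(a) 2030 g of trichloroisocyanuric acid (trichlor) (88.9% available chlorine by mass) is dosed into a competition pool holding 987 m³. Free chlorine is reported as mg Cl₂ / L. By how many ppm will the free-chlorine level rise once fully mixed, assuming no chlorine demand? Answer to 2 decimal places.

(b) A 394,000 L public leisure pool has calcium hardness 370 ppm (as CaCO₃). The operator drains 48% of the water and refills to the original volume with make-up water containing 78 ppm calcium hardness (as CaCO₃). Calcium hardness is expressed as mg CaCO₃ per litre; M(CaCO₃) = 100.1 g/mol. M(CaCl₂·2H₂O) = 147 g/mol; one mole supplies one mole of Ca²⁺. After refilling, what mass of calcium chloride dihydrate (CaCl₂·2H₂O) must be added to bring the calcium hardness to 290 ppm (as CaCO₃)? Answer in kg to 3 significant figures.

(a) Volume: 987 m³ = 987,000 L.
(a) Available chlorine delivered: 2030 g × 0.889 = 1805 g as Cl₂.
(a) Concentration rise: 1805 g / 987,000 L = 1.828 mg/L = 1.83 ppm.

(b) After draining 48% and refilling: 370 × 0.52 + 78 × 0.48 = 229.84 ppm.
(b) Deficit to target: 290 − 229.84 = 60.16 mg/L.
(b) As CaCO₃: 60.16 mg/L × 394,000 L = 23,700 g; ÷ 100.1 = 236.8 mol Ca²⁺.
(b) Mass: 236.8 × 147 = 34,810 g.

(a) 1.83 ppm; (b) 34.8 kg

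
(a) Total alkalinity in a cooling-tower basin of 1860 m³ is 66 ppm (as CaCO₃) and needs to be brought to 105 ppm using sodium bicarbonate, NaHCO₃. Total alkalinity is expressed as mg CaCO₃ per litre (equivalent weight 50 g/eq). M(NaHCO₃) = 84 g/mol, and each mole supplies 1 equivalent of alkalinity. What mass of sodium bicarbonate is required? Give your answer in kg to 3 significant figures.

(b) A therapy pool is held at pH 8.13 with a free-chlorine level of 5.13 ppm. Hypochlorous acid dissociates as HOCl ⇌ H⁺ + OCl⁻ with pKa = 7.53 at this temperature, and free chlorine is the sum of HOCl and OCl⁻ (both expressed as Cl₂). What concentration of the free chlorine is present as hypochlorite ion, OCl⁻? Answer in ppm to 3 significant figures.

(a) Volume: 1860 m³ = 1,860,000 L.
(a) Alkalinity to add: (105 − 66) = 39 mg/L as CaCO₃ × 1,860,000 L = 72,540 g as CaCO₃.
(a) Equivalents: 72,540 g ÷ 50 g/eq = 1451 eq.
(a) NaHCO₃ supplies 1 eq per mole → 1451 mol.
(a) Mass: 1451 mol × 84 g/mol = 121,900 g.

(b) [OCl⁻]/[HOCl] = 10^(pH − pKa) = 10^(8.13 − 7.53) = 10^0.60 = 3.981.
(b) Fraction as HOCl = 1 / (1 + 3.981) = 0.2008.
(b) OCl⁻ = (1 − 0.2008) × 5.13 ppm = 4.1 ppm.

(a) 122 kg; (b) 4.10 ppm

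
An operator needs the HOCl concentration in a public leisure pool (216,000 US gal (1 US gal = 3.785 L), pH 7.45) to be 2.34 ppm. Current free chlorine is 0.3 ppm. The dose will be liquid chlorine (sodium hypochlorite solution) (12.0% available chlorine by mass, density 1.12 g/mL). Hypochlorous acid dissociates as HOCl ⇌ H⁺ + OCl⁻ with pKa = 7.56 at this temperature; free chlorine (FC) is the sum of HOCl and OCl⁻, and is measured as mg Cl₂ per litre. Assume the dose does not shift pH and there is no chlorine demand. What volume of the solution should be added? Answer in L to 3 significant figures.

23.5 L

Volume: 216,000 US gal × 3.785 L/gal = 817,560 L.
[OCl⁻]/[HOCl] = 10^(pH − pKa) = 10^(7.45 − 7.56) = 0.7762; fraction as HOCl = 1/(1 + 0.7762) = 0.563.
Free chlorine required for 2.34 ppm HOCl: 2.34 / 0.563 = 4.156 ppm.
FC to add: 4.156 − 0.3 = 3.856 mg/L as Cl₂.
Cl₂ equivalent: 3.856 mg/L × 817,560 L = 3153 g.
Product at 12.0% available Cl: 3153 / 0.12 = 26,270 g.
Volume: 26,270 g ÷ 1.12 g/mL = 23,460 mL.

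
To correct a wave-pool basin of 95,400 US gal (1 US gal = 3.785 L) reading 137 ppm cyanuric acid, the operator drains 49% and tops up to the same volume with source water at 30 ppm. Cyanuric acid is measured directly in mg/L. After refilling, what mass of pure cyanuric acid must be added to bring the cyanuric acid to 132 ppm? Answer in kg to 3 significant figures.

Volume: 95,400 US gal × 3.785 L/gal = 361,089 L.
After draining 49% and refilling: 137 × 0.51 + 30 × 0.49 = 84.57 ppm.
Deficit to target: 132 − 84.57 = 47.43 mg/L.
Mass: 47.43 mg/L × 361,089 L = 17,130 g cyanuric acid.

17.1 kg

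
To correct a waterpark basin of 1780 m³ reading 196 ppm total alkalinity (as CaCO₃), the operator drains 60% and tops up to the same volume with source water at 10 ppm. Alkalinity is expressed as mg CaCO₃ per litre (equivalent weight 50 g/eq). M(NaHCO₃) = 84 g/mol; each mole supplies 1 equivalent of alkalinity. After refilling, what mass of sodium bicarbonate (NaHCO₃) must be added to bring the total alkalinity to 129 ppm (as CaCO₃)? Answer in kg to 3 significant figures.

133 kg

Volume: 1780 m³ = 1,780,000 L.
After draining 60% and refilling: 196 × 0.40 + 10 × 0.60 = 84.4 ppm.
Deficit to target: 129 − 84.4 = 44.6 mg/L.
As CaCO₃: 44.6 mg/L × 1,780,000 L = 79,390 g; ÷ 50 g/eq ÷ 1 = 1588 mol NaHCO₃.
Mass: 1588 × 84 = 133,400 g.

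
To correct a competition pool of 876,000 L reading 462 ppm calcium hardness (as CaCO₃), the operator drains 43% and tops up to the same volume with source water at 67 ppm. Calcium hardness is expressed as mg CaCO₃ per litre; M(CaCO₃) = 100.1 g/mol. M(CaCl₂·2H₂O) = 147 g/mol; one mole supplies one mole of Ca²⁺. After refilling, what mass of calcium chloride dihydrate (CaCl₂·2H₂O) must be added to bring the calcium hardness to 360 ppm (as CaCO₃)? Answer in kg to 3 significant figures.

After draining 43% and refilling: 462 × 0.57 + 67 × 0.43 = 292.15 ppm.
Deficit to target: 360 − 292.15 = 67.85 mg/L.
As CaCO₃: 67.85 mg/L × 876,000 L = 59,440 g; ÷ 100.1 = 593.8 mol Ca²⁺.
Mass: 593.8 × 147 = 87,280 g.

87.3 kg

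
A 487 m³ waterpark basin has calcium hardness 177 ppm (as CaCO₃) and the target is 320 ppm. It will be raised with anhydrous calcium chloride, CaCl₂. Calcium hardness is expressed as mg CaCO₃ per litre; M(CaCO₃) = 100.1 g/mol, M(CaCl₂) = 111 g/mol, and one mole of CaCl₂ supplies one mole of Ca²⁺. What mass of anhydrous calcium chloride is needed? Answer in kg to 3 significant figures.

77.2 kg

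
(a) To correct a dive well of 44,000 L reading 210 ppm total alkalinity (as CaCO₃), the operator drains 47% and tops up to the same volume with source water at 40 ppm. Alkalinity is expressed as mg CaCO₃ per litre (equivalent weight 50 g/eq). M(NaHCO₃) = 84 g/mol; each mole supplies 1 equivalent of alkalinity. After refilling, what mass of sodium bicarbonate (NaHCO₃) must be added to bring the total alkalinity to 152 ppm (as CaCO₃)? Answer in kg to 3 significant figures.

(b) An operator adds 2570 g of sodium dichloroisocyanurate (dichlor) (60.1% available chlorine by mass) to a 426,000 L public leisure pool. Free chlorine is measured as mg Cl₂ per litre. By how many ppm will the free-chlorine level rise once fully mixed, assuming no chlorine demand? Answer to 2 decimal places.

(a) After draining 47% and refilling: 210 × 0.53 + 40 × 0.47 = 130.1 ppm.
(a) Deficit to target: 152 − 130.1 = 21.9 mg/L.
(a) As CaCO₃: 21.9 mg/L × 44,000 L = 963.6 g; ÷ 50 g/eq ÷ 1 = 19.27 mol NaHCO₃.
(a) Mass: 19.27 × 84 = 1619 g.

(b) Available chlorine delivered: 2570 g × 0.601 = 1545 g as Cl₂.
(b) Concentration rise: 1545 g / 426,000 L = 3.626 mg/L = 3.63 ppm.

(a) 1.62 kg; (b) 3.63 ppm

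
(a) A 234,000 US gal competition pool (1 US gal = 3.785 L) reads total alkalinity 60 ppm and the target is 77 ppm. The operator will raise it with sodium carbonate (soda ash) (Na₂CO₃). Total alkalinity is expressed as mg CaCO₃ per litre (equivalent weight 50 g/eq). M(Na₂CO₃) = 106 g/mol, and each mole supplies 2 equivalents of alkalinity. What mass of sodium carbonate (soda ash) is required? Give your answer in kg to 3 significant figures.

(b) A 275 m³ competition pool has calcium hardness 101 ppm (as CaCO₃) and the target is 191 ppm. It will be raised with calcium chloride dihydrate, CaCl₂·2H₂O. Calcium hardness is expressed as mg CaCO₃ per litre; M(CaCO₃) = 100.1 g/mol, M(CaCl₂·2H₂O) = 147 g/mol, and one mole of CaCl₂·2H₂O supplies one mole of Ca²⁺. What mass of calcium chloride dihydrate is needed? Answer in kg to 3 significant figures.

(a) Volume: 234,000 US gal × 3.785 L/gal = 885,690 L.
(a) Alkalinity to add: (77 − 60) = 17 mg/L as CaCO₃ × 885,690 L = 15,060 g as CaCO₃.
(a) Equivalents: 15,060 g ÷ 50 g/eq = 301.1 eq.
(a) Each mole of Na₂CO₃ supplies 2 eq, so 301.1 / 2 = 150.6 mol.
(a) Mass: 150.6 mol × 106 g/mol = 15,960 g.

(b) Volume: 275 m³ = 275,000 L.
(b) Hardness to add: (191 − 101) = 90 mg/L as CaCO₃ × 275,000 L = 24,750 g as CaCO₃.
(b) Moles of Ca²⁺ (1 mol Ca²⁺ ≡ 1 mol CaCO₃): 24,750 / 100.1 g/mol = 247.3 mol.
(b) Mass of CaCl₂·2H₂O: 247.3 × 147 = 36,350 g.

(a) 16.0 kg; (b) 36.3 kg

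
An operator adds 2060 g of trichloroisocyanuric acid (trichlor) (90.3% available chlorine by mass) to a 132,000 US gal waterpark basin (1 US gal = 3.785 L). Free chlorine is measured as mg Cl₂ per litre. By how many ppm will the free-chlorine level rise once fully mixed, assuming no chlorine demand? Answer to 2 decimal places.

3.72 ppm

Volume: 132,000 US gal × 3.785 L/gal = 499,620 L.
Available chlorine delivered: 2060 g × 0.903 = 1860 g as Cl₂.
Concentration rise: 1860 g / 499,620 L = 3.723 mg/L = 3.72 ppm.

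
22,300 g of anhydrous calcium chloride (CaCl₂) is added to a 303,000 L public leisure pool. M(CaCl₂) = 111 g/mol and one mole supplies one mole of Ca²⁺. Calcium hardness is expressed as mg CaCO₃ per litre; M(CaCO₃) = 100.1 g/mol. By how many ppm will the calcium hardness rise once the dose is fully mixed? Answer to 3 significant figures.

66.4 ppm

Moles of Ca²⁺: 22,300 g ÷ 111 g/mol = 200.9 mol.
As CaCO₃: 200.9 mol × 100.1 g/mol = 20,110 g.
Rise: 20,110 g / 303,000 L × 1000 = 66.37 mg/L.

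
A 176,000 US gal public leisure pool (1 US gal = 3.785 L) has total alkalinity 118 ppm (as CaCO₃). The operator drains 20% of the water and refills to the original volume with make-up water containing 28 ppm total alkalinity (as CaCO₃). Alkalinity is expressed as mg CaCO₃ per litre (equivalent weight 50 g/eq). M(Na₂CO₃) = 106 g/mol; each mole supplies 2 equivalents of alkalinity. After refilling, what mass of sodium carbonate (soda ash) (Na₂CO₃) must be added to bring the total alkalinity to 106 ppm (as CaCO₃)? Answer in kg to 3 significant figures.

4.24 kg

Volume: 176,000 US gal × 3.785 L/gal = 666,160 L.
After draining 20% and refilling: 118 × 0.80 + 28 × 0.20 = 100 ppm.
Deficit to target: 106 − 100 = 6 mg/L.
As CaCO₃: 6 mg/L × 666,160 L = 3997 g; ÷ 50 g/eq ÷ 2 = 39.97 mol Na₂CO₃.
Mass: 39.97 × 106 = 4237 g.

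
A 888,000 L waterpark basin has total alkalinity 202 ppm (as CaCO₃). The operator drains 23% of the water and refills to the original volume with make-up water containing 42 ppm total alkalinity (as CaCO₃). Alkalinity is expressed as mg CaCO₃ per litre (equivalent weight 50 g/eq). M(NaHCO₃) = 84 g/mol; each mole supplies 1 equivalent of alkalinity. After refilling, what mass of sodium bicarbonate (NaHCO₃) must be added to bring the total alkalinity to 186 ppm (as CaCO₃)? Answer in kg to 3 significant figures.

After draining 23% and refilling: 202 × 0.77 + 42 × 0.23 = 165.2 ppm.
Deficit to target: 186 − 165.2 = 20.8 mg/L.
As CaCO₃: 20.8 mg/L × 888,000 L = 18,470 g; ÷ 50 g/eq ÷ 1 = 369.4 mol NaHCO₃.
Mass: 369.4 × 84 = 31,030 g.

31.0 kg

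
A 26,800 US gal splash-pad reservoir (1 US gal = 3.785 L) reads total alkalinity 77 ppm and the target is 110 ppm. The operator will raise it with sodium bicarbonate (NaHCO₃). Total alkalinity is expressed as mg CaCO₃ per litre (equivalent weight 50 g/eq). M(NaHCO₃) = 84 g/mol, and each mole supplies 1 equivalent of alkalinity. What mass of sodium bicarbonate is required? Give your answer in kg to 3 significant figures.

5.62 kg

Volume: 26,800 US gal × 3.785 L/gal = 101,438 L.
Alkalinity to add: (110 − 77) = 33 mg/L as CaCO₃ × 101,438 L = 3347 g as CaCO₃.
Equivalents: 3347 g ÷ 50 g/eq = 66.95 eq.
NaHCO₃ supplies 1 eq per mole → 66.95 mol.
Mass: 66.95 mol × 84 g/mol = 5624 g.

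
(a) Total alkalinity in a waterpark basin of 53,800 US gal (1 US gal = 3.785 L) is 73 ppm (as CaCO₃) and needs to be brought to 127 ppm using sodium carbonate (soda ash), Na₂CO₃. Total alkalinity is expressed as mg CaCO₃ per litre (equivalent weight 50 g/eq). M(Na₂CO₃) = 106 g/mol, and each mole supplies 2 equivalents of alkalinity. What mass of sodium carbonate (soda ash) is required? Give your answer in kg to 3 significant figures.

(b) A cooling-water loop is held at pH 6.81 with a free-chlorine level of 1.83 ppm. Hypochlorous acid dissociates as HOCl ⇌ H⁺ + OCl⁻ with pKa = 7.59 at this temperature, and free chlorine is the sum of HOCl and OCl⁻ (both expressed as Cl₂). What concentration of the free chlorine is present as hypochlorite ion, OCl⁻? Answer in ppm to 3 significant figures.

(a) 11.7 kg; (b) 0.260 ppm

(a) Volume: 53,800 US gal × 3.785 L/gal = 203,633 L.
(a) Alkalinity to add: (127 − 73) = 54 mg/L as CaCO₃ × 203,633 L = 11,000 g as CaCO₃.
(a) Equivalents: 11,000 g ÷ 50 g/eq = 219.9 eq.
(a) Each mole of Na₂CO₃ supplies 2 eq, so 219.9 / 2 = 110 mol.
(a) Mass: 110 mol × 106 g/mol = 11,660 g.

(b) [OCl⁻]/[HOCl] = 10^(pH − pKa) = 10^(6.81 − 7.59) = 10^-0.78 = 0.166.
(b) Fraction as HOCl = 1 / (1 + 0.166) = 0.8577.
(b) OCl⁻ = (1 − 0.8577) × 1.83 ppm = 0.2605 ppm.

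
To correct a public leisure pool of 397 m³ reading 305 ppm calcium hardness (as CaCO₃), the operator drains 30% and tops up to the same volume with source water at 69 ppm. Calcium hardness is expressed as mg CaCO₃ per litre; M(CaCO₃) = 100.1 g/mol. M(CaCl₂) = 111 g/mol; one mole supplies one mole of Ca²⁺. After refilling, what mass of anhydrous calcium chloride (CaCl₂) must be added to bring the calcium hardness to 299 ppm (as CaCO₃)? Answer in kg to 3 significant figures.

28.5 kg

Volume: 397 m³ = 397,000 L.
After draining 30% and refilling: 305 × 0.70 + 69 × 0.30 = 234.2 ppm.
Deficit to target: 299 − 234.2 = 64.8 mg/L.
As CaCO₃: 64.8 mg/L × 397,000 L = 25,730 g; ÷ 100.1 = 257 mol Ca²⁺.
Mass: 257 × 111 = 28,530 g.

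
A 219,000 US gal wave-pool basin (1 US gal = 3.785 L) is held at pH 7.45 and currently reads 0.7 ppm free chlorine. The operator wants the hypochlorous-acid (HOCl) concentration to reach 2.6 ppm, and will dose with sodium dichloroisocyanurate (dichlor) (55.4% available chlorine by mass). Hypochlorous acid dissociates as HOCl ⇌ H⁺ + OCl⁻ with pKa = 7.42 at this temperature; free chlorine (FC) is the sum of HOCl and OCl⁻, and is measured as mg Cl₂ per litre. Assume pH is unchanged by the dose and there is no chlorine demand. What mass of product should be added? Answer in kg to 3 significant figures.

Volume: 219,000 US gal × 3.785 L/gal = 828,915 L.
[OCl⁻]/[HOCl] = 10^(pH − pKa) = 10^(7.45 − 7.42) = 1.072; fraction as HOCl = 1/(1 + 1.072) = 0.4827.
Free chlorine required for 2.6 ppm HOCl: 2.6 / 0.4827 = 5.386 ppm.
FC to add: 5.386 − 0.7 = 4.686 mg/L as Cl₂.
Cl₂ equivalent: 4.686 mg/L × 828,915 L = 3884 g.
Product at 55.4% available Cl: 3884 / 0.554 = 7011 g.

7.01 kg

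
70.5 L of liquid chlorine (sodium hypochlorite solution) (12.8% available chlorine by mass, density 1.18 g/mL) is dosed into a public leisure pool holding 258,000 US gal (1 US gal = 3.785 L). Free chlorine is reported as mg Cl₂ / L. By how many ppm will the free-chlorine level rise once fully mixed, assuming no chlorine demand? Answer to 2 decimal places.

10.90 ppm

Volume: 258,000 US gal × 3.785 L/gal = 976,530 L.
Mass of solution: 70.5 L × 1000 mL/L × 1.18 g/mL = 83,190 g.
Available chlorine delivered: 83,190 g × 0.128 = 10,650 g as Cl₂.
Concentration rise: 10,650 g / 976,530 L = 10.9 mg/L = 10.90 ppm.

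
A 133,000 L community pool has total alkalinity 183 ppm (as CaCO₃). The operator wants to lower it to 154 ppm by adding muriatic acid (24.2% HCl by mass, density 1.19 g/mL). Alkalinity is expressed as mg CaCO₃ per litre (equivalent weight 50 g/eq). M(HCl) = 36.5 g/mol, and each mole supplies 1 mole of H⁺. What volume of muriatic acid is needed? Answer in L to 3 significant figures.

Alkalinity to neutralize: (183 − 154) = 29 mg/L as CaCO₃ × 133,000 L = 3857 g as CaCO₃.
Equivalents of H⁺ required: 3857 ÷ 50 g/eq = 77.14 eq = 77.14 mol HCl.
Mass of HCl: 77.14 × 36.5 = 2816 g.
Mass of 24.2% solution: 2816 / 0.242 = 11,630 g.
Volume: 11,630 g ÷ 1.19 g/mL = 9777 mL.

9.78 L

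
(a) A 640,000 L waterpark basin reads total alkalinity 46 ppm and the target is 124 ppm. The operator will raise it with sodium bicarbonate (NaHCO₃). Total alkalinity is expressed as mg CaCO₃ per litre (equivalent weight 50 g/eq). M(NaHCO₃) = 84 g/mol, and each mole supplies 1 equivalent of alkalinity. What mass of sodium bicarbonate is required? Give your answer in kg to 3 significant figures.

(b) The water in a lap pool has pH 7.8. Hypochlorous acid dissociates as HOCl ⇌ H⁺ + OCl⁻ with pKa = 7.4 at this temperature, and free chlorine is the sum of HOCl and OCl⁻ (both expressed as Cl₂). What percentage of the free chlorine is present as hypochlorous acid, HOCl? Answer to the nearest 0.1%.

(a) Alkalinity to add: (124 − 46) = 78 mg/L as CaCO₃ × 640,000 L = 49,920 g as CaCO₃.
(a) Equivalents: 49,920 g ÷ 50 g/eq = 998.4 eq.
(a) NaHCO₃ supplies 1 eq per mole → 998.4 mol.
(a) Mass: 998.4 mol × 84 g/mol = 83,870 g.

(b) [OCl⁻]/[HOCl] = 10^(pH − pKa) = 10^(7.8 − 7.4) = 10^0.40 = 2.512.
(b) Fraction as HOCl = 1 / (1 + 2.512) = 0.2847.

(a) 83.9 kg; (b) 28.5%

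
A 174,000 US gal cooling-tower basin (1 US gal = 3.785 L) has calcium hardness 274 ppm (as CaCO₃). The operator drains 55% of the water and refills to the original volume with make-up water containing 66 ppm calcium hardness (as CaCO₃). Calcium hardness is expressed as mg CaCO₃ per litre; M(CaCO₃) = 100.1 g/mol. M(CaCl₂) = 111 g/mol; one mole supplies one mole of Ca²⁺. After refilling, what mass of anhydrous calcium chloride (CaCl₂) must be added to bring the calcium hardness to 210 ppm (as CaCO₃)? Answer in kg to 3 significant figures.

Volume: 174,000 US gal × 3.785 L/gal = 658,590 L.
After draining 55% and refilling: 274 × 0.45 + 66 × 0.55 = 159.6 ppm.
Deficit to target: 210 − 159.6 = 50.4 mg/L.
As CaCO₃: 50.4 mg/L × 658,590 L = 33,190 g; ÷ 100.1 = 331.6 mol Ca²⁺.
Mass: 331.6 × 111 = 36,810 g.

36.8 kg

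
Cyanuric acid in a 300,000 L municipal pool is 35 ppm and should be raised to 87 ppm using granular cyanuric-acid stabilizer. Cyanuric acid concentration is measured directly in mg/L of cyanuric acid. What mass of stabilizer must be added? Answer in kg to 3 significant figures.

15.6 kg

CYA to add: (87 − 35) = 52 mg/L × 300,000 L = 15,600 g cyanuric acid.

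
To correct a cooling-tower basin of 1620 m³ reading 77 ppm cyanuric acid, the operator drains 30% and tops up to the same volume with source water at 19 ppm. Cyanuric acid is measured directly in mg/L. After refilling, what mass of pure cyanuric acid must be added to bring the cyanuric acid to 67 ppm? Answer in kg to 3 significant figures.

12.0 kg

Volume: 1620 m³ = 1,620,000 L.
After draining 30% and refilling: 77 × 0.70 + 19 × 0.30 = 59.6 ppm.
Deficit to target: 67 − 59.6 = 7.4 mg/L.
Mass: 7.4 mg/L × 1,620,000 L = 11,990 g cyanuric acid.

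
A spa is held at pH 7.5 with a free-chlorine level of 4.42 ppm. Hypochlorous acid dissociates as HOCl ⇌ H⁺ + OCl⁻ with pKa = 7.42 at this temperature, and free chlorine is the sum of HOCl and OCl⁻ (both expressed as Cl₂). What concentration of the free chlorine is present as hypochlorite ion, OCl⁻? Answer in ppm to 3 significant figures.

[OCl⁻]/[HOCl] = 10^(pH − pKa) = 10^(7.5 − 7.42) = 10^0.08 = 1.202.
Fraction as HOCl = 1 / (1 + 1.202) = 0.4541.
OCl⁻ = (1 − 0.4541) × 4.42 ppm = 2.413 ppm.

2.41 ppm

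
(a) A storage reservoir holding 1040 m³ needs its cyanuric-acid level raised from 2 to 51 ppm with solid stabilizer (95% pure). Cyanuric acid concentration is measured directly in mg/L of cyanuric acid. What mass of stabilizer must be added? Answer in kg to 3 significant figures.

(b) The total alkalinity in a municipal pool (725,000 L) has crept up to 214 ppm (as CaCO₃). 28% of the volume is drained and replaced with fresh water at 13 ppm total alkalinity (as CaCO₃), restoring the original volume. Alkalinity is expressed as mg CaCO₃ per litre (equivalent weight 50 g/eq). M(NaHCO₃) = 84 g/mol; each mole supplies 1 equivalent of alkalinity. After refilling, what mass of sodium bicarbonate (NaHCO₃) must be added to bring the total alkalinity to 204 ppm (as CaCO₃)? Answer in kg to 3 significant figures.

(a) 53.6 kg; (b) 56.4 kg

(a) Volume: 1040 m³ = 1,040,000 L.
(a) CYA to add: (51 − 2) = 49 mg/L × 1,040,000 L = 50,960 g cyanuric acid.
(a) At 95% purity: 50,960 / 0.95 = 53,640 g product.

(b) After draining 28% and refilling: 214 × 0.72 + 13 × 0.28 = 157.72 ppm.
(b) Deficit to target: 204 − 157.72 = 46.28 mg/L.
(b) As CaCO₃: 46.28 mg/L × 725,000 L = 33,550 g; ÷ 50 g/eq ÷ 1 = 671.1 mol NaHCO₃.
(b) Mass: 671.1 × 84 = 56,370 g.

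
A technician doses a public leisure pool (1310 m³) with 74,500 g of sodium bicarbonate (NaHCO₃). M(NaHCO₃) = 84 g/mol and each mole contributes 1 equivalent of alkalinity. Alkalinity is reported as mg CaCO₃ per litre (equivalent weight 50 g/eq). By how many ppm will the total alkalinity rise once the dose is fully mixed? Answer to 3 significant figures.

Volume: 1310 m³ = 1,310,000 L.
Moles of NaHCO₃: 74,500 g ÷ 84 g/mol = 886.9 mol → 886.9 eq of alkalinity.
As CaCO₃: 886.9 eq × 50 g/eq = 44,350 g.
Rise: 44,350 g / 1,310,000 L × 1000 = 33.85 mg/L.

33.9 ppm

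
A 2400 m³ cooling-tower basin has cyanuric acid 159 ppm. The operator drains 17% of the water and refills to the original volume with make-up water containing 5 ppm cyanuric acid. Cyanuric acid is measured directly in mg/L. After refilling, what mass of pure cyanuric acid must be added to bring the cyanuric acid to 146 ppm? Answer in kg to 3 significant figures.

31.6 kg

Volume: 2400 m³ = 2,400,000 L.
After draining 17% and refilling: 159 × 0.83 + 5 × 0.17 = 132.82 ppm.
Deficit to target: 146 − 132.82 = 13.18 mg/L.
Mass: 13.18 mg/L × 2,400,000 L = 31,630 g cyanuric acid.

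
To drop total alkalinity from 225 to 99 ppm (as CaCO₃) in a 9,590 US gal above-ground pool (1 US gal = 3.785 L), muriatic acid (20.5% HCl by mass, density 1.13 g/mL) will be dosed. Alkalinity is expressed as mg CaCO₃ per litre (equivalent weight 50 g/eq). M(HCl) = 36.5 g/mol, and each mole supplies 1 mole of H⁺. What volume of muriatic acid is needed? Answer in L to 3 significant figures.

14.4 L

Volume: 9,590 US gal × 3.785 L/gal = 36,298 L.
Alkalinity to neutralize: (225 − 99) = 126 mg/L as CaCO₃ × 36,298 L = 4574 g as CaCO₃.
Equivalents of H⁺ required: 4574 ÷ 50 g/eq = 91.47 eq = 91.47 mol HCl.
Mass of HCl: 91.47 × 36.5 = 3339 g.
Mass of 20.5% solution: 3339 / 0.205 = 16,290 g.
Volume: 16,290 g ÷ 1.13 g/mL = 14,410 mL.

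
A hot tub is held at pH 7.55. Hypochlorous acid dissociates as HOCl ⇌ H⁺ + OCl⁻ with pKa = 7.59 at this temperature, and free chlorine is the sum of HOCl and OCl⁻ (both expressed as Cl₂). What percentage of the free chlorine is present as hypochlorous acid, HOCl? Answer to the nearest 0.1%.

52.3%

[OCl⁻]/[HOCl] = 10^(pH − pKa) = 10^(7.55 − 7.59) = 10^-0.04 = 0.912.
Fraction as HOCl = 1 / (1 + 0.912) = 0.523.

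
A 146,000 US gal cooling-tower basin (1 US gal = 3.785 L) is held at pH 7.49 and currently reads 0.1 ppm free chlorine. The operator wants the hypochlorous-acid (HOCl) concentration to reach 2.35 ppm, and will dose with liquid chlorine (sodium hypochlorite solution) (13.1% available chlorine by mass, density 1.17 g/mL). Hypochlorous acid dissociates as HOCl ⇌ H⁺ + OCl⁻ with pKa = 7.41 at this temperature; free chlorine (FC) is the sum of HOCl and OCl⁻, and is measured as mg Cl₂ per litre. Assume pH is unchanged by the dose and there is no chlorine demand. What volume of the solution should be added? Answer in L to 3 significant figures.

Volume: 146,000 US gal × 3.785 L/gal = 552,610 L.
[OCl⁻]/[HOCl] = 10^(pH − pKa) = 10^(7.49 − 7.41) = 1.202; fraction as HOCl = 1/(1 + 1.202) = 0.4541.
Free chlorine required for 2.35 ppm HOCl: 2.35 / 0.4541 = 5.175 ppm.
FC to add: 5.175 − 0.1 = 5.075 mg/L as Cl₂.
Cl₂ equivalent: 5.075 mg/L × 552,610 L = 2805 g.
Product at 13.1% available Cl: 2805 / 0.131 = 21,410 g.
Volume: 21,410 g ÷ 1.17 g/mL = 18,300 mL.

18.3 L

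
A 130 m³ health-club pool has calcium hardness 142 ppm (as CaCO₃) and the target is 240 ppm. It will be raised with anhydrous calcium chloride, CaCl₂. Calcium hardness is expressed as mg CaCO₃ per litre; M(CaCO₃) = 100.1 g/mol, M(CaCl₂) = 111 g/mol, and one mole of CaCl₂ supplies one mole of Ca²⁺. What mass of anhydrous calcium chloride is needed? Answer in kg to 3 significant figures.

Volume: 130 m³ = 130,000 L.
Hardness to add: (240 − 142) = 98 mg/L as CaCO₃ × 130,000 L = 12,740 g as CaCO₃.
Moles of Ca²⁺ (1 mol Ca²⁺ ≡ 1 mol CaCO₃): 12,740 / 100.1 g/mol = 127.3 mol.
Mass of CaCl₂: 127.3 × 111 = 14,130 g.

14.1 kg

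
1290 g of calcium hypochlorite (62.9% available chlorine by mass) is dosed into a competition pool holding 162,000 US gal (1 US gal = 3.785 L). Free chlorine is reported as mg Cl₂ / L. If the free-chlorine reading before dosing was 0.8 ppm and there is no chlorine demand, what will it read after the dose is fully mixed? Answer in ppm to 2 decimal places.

Volume: 162,000 US gal × 3.785 L/gal = 613,170 L.
Available chlorine delivered: 1290 g × 0.629 = 811.4 g as Cl₂.
Concentration rise: 811.4 g / 613,170 L = 1.323 mg/L = 1.32 ppm.
Final FC: 0.8 + 1.32 = 2.12 ppm.

2.12 ppm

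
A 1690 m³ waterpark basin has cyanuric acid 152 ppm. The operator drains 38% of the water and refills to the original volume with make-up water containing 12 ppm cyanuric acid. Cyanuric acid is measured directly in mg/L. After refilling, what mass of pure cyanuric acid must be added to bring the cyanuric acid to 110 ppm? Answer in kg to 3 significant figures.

Volume: 1690 m³ = 1,690,000 L.
After draining 38% and refilling: 152 × 0.62 + 12 × 0.38 = 98.8 ppm.
Deficit to target: 110 − 98.8 = 11.2 mg/L.
Mass: 11.2 mg/L × 1,690,000 L = 18,930 g cyanuric acid.

18.9 kg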